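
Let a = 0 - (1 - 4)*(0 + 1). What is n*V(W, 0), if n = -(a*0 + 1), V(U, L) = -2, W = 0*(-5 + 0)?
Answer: 2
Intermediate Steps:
W = 0 (W = 0*(-5) = 0)
a = 3 (a = 0 - (-3) = 0 - 1*(-3) = 0 + 3 = 3)
n = -1 (n = -(3*0 + 1) = -(0 + 1) = -1*1 = -1)
n*V(W, 0) = -1*(-2) = 2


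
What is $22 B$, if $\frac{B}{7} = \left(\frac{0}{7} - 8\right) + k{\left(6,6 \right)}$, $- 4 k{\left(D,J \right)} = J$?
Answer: $-1463$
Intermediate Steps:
$k{\left(D,J \right)} = - \frac{J}{4}$
$B = - \frac{133}{2}$ ($B = 7 \left(\left(\frac{0}{7} - 8\right) - \frac{3}{2}\right) = 7 \left(\left(0 \cdot \frac{1}{7} - 8\right) - \frac{3}{2}\right) = 7 \left(\left(0 - 8\right) - \frac{3}{2}\right) = 7 \left(-8 - \frac{3}{2}\right) = 7 \left(- \frac{19}{2}\right) = - \frac{133}{2} \approx -66.5$)
$22 B = 22 \left(- \frac{133}{2}\right) = -1463$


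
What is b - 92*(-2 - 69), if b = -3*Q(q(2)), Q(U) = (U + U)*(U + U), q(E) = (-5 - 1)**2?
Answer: -9020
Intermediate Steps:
q(E) = 36 (q(E) = (-6)**2 = 36)
Q(U) = 4*U**2 (Q(U) = (2*U)*(2*U) = 4*U**2)
b = -15552 (b = -12*36**2 = -12*1296 = -3*5184 = -15552)
b - 92*(-2 - 69) = -15552 - 92*(-2 - 69) = -15552 - 92*(-71) = -15552 + 6532 = -9020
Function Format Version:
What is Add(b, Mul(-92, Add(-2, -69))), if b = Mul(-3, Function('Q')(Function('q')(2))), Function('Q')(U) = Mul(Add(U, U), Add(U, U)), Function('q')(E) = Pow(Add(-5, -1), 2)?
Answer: -9020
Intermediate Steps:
Function('q')(E) = 36 (Function('q')(E) = Pow(-6, 2) = 36)
Function('Q')(U) = Mul(4, Pow(U, 2)) (Function('Q')(U) = Mul(Mul(2, U), Mul(2, U)) = Mul(4, Pow(U, 2)))
b = -15552 (b = Mul(-3, Mul(4, Pow(36, 2))) = Mul(-3, Mul(4, 1296)) = Mul(-3, 5184) = -15552)
Add(b, Mul(-92, Add(-2, -69))) = Add(-15552, Mul(-92, Add(-2, -69))) = Add(-15552, Mul(-92, -71)) = Add(-15552, 6532) = -9020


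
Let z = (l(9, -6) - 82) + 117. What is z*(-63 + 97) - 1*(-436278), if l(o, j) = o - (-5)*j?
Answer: 436754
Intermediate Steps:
l(o, j) = o + 5*j
z = 14 (z = ((9 + 5*(-6)) - 82) + 117 = ((9 - 30) - 82) + 117 = (-21 - 82) + 117 = -103 + 117 = 14)
z*(-63 + 97) - 1*(-436278) = 14*(-63 + 97) - 1*(-436278) = 14*34 + 436278 = 476 + 436278 = 436754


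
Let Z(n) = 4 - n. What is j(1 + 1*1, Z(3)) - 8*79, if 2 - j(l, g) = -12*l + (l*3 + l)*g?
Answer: -614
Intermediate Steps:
j(l, g) = 2 + 12*l - 4*g*l (j(l, g) = 2 - (-12*l + (l*3 + l)*g) = 2 - (-12*l + (3*l + l)*g) = 2 - (-12*l + (4*l)*g) = 2 - (-12*l + 4*g*l) = 2 + (12*l - 4*g*l) = 2 + 12*l - 4*g*l)
j(1 + 1*1, Z(3)) - 8*79 = (2 + 12*(1 + 1*1) - 4*(4 - 1*3)*(1 + 1*1)) - 8*79 = (2 + 12*(1 + 1) - 4*(4 - 3)*(1 + 1)) - 632 = (2 + 12*2 - 4*1*2) - 632 = (2 + 24 - 8) - 632 = 18 - 632 = -614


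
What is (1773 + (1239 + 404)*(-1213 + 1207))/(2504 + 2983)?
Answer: -2695/1829 ≈ -1.4735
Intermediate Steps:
(1773 + (1239 + 404)*(-1213 + 1207))/(2504 + 2983) = (1773 + 1643*(-6))/5487 = (1773 - 9858)*(1/5487) = -8085*1/5487 = -2695/1829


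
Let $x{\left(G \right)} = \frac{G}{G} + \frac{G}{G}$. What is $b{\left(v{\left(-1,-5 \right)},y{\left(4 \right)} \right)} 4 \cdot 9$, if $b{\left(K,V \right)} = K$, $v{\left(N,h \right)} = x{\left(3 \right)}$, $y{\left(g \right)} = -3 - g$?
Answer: $72$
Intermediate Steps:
$x{\left(G \right)} = 2$ ($x{\left(G \right)} = 1 + 1 = 2$)
$v{\left(N,h \right)} = 2$
$b{\left(v{\left(-1,-5 \right)},y{\left(4 \right)} \right)} 4 \cdot 9 = 2 \cdot 4 \cdot 9 = 8 \cdot 9 = 72$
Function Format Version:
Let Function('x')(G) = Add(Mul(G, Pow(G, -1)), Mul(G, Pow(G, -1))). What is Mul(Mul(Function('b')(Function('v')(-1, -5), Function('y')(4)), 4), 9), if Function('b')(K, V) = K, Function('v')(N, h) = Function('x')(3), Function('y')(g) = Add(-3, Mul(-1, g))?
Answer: 72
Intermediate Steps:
Function('x')(G) = 2 (Function('x')(G) = Add(1, 1) = 2)
Function('v')(N, h) = 2
Mul(Mul(Function('b')(Function('v')(-1, -5), Function('y')(4)), 4), 9) = Mul(Mul(2, 4), 9) = Mul(8, 9) = 72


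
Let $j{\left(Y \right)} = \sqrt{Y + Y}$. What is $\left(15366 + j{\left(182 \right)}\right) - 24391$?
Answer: $-9025 + 2 \sqrt{91} \approx -9005.9$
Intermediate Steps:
$j{\left(Y \right)} = \sqrt{2} \sqrt{Y}$ ($j{\left(Y \right)} = \sqrt{2 Y} = \sqrt{2} \sqrt{Y}$)
$\left(15366 + j{\left(182 \right)}\right) - 24391 = \left(15366 + \sqrt{2} \sqrt{182}\right) - 24391 = \left(15366 + 2 \sqrt{91}\right) - 24391 = -9025 + 2 \sqrt{91}$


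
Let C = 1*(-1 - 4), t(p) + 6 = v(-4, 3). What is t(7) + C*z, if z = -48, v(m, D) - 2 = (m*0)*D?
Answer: 236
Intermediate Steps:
v(m, D) = 2 (v(m, D) = 2 + (m*0)*D = 2 + 0*D = 2 + 0 = 2)
t(p) = -4 (t(p) = -6 + 2 = -4)
C = -5 (C = 1*(-5) = -5)
t(7) + C*z = -4 - 5*(-48) = -4 + 240 = 236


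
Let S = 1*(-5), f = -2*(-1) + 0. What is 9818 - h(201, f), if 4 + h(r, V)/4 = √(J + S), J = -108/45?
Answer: 9834 - 4*I*√185/5 ≈ 9834.0 - 10.881*I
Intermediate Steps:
f = 2 (f = 2 + 0 = 2)
J = -12/5 (J = -108*1/45 = -12/5 ≈ -2.4000)
S = -5
h(r, V) = -16 + 4*I*√185/5 (h(r, V) = -16 + 4*√(-12/5 - 5) = -16 + 4*√(-37/5) = -16 + 4*(I*√185/5) = -16 + 4*I*√185/5)
9818 - h(201, f) = 9818 - (-16 + 4*I*√185/5) = 9818 + (16 - 4*I*√185/5) = 9834 - 4*I*√185/5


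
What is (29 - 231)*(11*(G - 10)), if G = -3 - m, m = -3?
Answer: 22220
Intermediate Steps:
G = 0 (G = -3 - 1*(-3) = -3 + 3 = 0)
(29 - 231)*(11*(G - 10)) = (29 - 231)*(11*(0 - 10)) = -2222*(-10) = -202*(-110) = 22220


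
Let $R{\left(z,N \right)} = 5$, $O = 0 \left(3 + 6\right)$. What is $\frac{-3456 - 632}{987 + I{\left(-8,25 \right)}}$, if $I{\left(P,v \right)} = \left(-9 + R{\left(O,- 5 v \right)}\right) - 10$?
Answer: $- \frac{584}{139} \approx -4.2014$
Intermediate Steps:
$O = 0$ ($O = 0 \cdot 9 = 0$)
$I{\left(P,v \right)} = -14$ ($I{\left(P,v \right)} = \left(-9 + 5\right) - 10 = -4 - 10 = -14$)
$\frac{-3456 - 632}{987 + I{\left(-8,25 \right)}} = \frac{-3456 - 632}{987 - 14} = - \frac{4088}{973} = \left(-4088\right) \frac{1}{973} = - \frac{584}{139}$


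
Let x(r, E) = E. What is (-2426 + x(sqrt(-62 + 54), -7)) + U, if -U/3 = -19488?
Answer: 56031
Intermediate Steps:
U = 58464 (U = -3*(-19488) = 58464)
(-2426 + x(sqrt(-62 + 54), -7)) + U = (-2426 - 7) + 58464 = -2433 + 58464 = 56031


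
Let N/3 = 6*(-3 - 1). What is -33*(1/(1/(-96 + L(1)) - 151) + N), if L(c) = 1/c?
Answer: 11363077/4782 ≈ 2376.2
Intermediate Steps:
N = -72 (N = 3*(6*(-3 - 1)) = 3*(6*(-4)) = 3*(-24) = -72)
-33*(1/(1/(-96 + L(1)) - 151) + N) = -33*(1/(1/(-96 + 1/1) - 151) - 72) = -33*(1/(1/(-96 + 1) - 151) - 72) = -33*(1/(1/(-95) - 151) - 72) = -33*(1/(-1/95 - 151) - 72) = -33*(1/(-14346/95) - 72) = -33*(-95/14346 - 72) = -33*(-1033007/14346) = 11363077/4782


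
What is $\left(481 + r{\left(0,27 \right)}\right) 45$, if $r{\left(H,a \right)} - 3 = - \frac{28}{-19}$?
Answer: $\frac{415080}{19} \approx 21846.0$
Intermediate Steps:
$r{\left(H,a \right)} = \frac{85}{19}$ ($r{\left(H,a \right)} = 3 - \frac{28}{-19} = 3 - - \frac{28}{19} = 3 + \frac{28}{19} = \frac{85}{19}$)
$\left(481 + r{\left(0,27 \right)}\right) 45 = \left(481 + \frac{85}{19}\right) 45 = \frac{9224}{19} \cdot 45 = \frac{415080}{19}$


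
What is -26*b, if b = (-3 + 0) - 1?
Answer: 104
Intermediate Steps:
b = -4 (b = -3 - 1 = -4)
-26*b = -26*(-4) = 104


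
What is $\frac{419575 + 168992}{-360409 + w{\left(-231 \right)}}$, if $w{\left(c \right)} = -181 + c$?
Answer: $- \frac{588567}{360821} \approx -1.6312$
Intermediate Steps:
$\frac{419575 + 168992}{-360409 + w{\left(-231 \right)}} = \frac{419575 + 168992}{-360409 - 412} = \frac{588567}{-360409 - 412} = \frac{588567}{-360821} = 588567 \left(- \frac{1}{360821}\right) = - \frac{588567}{360821}$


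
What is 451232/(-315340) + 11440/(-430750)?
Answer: -989878368/679163525 ≈ -1.4575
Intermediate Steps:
451232/(-315340) + 11440/(-430750) = 451232*(-1/315340) + 11440*(-1/430750) = -112808/78835 - 1144/43075 = -989878368/679163525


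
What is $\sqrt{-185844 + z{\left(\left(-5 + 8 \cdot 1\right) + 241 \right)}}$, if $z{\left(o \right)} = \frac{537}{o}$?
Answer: $\frac{i \sqrt{2766069339}}{122} \approx 431.09 i$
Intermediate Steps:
$\sqrt{-185844 + z{\left(\left(-5 + 8 \cdot 1\right) + 241 \right)}} = \sqrt{-185844 + \frac{537}{\left(-5 + 8 \cdot 1\right) + 241}} = \sqrt{-185844 + \frac{537}{\left(-5 + 8\right) + 241}} = \sqrt{-185844 + \frac{537}{3 + 241}} = \sqrt{-185844 + \frac{537}{244}} = \sqrt{- \frac{45345399}{244}} = \frac{i \sqrt{2766069339}}{122}$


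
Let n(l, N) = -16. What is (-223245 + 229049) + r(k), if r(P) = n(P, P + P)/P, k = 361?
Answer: 2095228/361 ≈ 5804.0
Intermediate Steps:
r(P) = -16/P
(-223245 + 229049) + r(k) = (-223245 + 229049) - 16/361 = 5804 - 16*1/361 = 5804 - 16/361 = 2095228/361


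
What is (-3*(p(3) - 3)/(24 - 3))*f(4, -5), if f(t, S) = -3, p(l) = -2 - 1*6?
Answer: -33/7 ≈ -4.7143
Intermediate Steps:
p(l) = -8 (p(l) = -2 - 6 = -8)
(-3*(p(3) - 3)/(24 - 3))*f(4, -5) = -3*(-8 - 3)/(24 - 3)*(-3) = -(-33)/21*(-3) = -3*(-11/21)*(-3) = (11/7)*(-3) = -33/7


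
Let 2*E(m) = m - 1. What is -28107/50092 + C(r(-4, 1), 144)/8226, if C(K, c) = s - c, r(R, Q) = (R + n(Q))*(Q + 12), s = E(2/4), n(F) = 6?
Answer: -238433953/412056792 ≈ -0.57864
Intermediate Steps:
E(m) = -½ + m/2 (E(m) = (m - 1)/2 = (-1 + m)/2 = -½ + m/2)
s = -¼ (s = -½ + (2/4)/2 = -½ + (2*(¼))/2 = -½ + (½)*(½) = -½ + ¼ = -¼ ≈ -0.25000)
r(R, Q) = (6 + R)*(12 + Q) (r(R, Q) = (R + 6)*(Q + 12) = (6 + R)*(12 + Q))
C(K, c) = -¼ - c
-28107/50092 + C(r(-4, 1), 144)/8226 = -28107/50092 + (-¼ - 1*144)/8226 = -28107*1/50092 + (-¼ - 144)*(1/8226) = -28107/50092 - 577/4*1/8226 = -28107/50092 - 577/32904 = -238433953/412056792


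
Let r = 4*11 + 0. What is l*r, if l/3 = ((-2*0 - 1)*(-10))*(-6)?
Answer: -7920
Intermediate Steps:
l = -180 (l = 3*(((-2*0 - 1)*(-10))*(-6)) = 3*(((0 - 1)*(-10))*(-6)) = 3*(-1*(-10)*(-6)) = 3*(10*(-6)) = 3*(-60) = -180)
r = 44 (r = 44 + 0 = 44)
l*r = -180*44 = -7920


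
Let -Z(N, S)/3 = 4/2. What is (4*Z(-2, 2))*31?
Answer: -744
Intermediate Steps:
Z(N, S) = -6 (Z(N, S) = -12/2 = -3*2 = -6)
(4*Z(-2, 2))*31 = (4*(-6))*31 = -24*31 = -744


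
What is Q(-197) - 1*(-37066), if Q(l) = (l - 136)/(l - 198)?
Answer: 14641403/395 ≈ 37067.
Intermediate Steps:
Q(l) = (-136 + l)/(-198 + l)
Q(-197) - 1*(-37066) = (-136 - 197)/(-198 - 197) - 1*(-37066) = -333/(-395) + 37066 = -1/395*(-333) + 37066 = 333/395 + 37066 = 14641403/395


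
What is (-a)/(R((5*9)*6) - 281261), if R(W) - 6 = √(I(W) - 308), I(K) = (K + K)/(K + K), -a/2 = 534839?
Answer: -150426142945/39552187666 - 534839*I*√307/39552187666 ≈ -3.8032 - 0.00023693*I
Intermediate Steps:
a = -1069678 (a = -2*534839 = -1069678)
I(K) = 1 (I(K) = (2*K)/((2*K)) = (2*K)*(1/(2*K)) = 1)
R(W) = 6 + I*√307 (R(W) = 6 + √(1 - 308) = 6 + √(-307) = 6 + I*√307)
(-a)/(R((5*9)*6) - 281261) = (-1*(-1069678))/((6 + I*√307) - 281261) = 1069678/(-281255 + I*√307)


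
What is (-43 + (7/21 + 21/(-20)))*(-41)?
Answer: 107543/60 ≈ 1792.4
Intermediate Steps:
(-43 + (7/21 + 21/(-20)))*(-41) = (-43 + (7*(1/21) + 21*(-1/20)))*(-41) = (-43 + (⅓ - 21/20))*(-41) = (-43 - 43/60)*(-41) = -2623/60*(-41) = 107543/60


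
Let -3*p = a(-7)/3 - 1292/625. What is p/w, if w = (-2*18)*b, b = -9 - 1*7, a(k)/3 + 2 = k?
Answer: 6917/1080000 ≈ 0.0064046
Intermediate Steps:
a(k) = -6 + 3*k
b = -16 (b = -9 - 7 = -16)
w = 576 (w = -2*18*(-16) = -36*(-16) = 576)
p = 6917/1875 (p = -((-6 + 3*(-7))/3 - 1292/625)/3 = -((-6 - 21)*(⅓) - 1292*1/625)/3 = -(-27*⅓ - 1292/625)/3 = -(-9 - 1292/625)/3 = -⅓*(-6917/625) = 6917/1875 ≈ 3.6891)
p/w = (6917/1875)/576 = (6917/1875)*(1/576) = 6917/1080000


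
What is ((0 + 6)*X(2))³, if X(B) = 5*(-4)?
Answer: -1728000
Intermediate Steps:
X(B) = -20
((0 + 6)*X(2))³ = ((0 + 6)*(-20))³ = (6*(-20))³ = (-120)³ = -1728000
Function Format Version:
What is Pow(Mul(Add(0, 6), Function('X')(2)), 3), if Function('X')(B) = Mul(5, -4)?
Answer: -1728000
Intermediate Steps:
Function('X')(B) = -20
Pow(Mul(Add(0, 6), Function('X')(2)), 3) = Pow(Mul(Add(0, 6), -20), 3) = Pow(Mul(6, -20), 3) = Pow(-120, 3) = -1728000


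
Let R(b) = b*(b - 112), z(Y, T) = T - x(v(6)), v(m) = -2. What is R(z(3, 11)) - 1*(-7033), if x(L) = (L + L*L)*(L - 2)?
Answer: 5266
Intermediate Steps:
x(L) = (-2 + L)*(L + L²) (x(L) = (L + L²)*(-2 + L) = (-2 + L)*(L + L²))
z(Y, T) = 8 + T (z(Y, T) = T - (-2)*(-2 + (-2)² - 1*(-2)) = T - (-2)*(-2 + 4 + 2) = T - (-2)*4 = T - 1*(-8) = T + 8 = 8 + T)
R(b) = b*(-112 + b)
R(z(3, 11)) - 1*(-7033) = (8 + 11)*(-112 + (8 + 11)) - 1*(-7033) = 19*(-112 + 19) + 7033 = 19*(-93) + 7033 = -1767 + 7033 = 5266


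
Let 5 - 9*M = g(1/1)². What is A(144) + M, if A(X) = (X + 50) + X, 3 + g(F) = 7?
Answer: 3031/9 ≈ 336.78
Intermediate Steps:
g(F) = 4 (g(F) = -3 + 7 = 4)
A(X) = 50 + 2*X (A(X) = (50 + X) + X = 50 + 2*X)
M = -11/9 (M = 5/9 - ⅑*4² = 5/9 - ⅑*16 = 5/9 - 16/9 = -11/9 ≈ -1.2222)
A(144) + M = (50 + 2*144) - 11/9 = (50 + 288) - 11/9 = 338 - 11/9 = 3031/9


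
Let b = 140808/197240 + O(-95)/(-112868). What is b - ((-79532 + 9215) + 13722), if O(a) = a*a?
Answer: 157492096839593/2782760540 ≈ 56596.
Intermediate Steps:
O(a) = a²
b = 1764078293/2782760540 (b = 140808/197240 + (-95)²/(-112868) = 140808*(1/197240) + 9025*(-1/112868) = 17601/24655 - 9025/112868 = 1764078293/2782760540 ≈ 0.63393)
b - ((-79532 + 9215) + 13722) = 1764078293/2782760540 - ((-79532 + 9215) + 13722) = 1764078293/2782760540 - (-70317 + 13722) = 1764078293/2782760540 - 1*(-56595) = 1764078293/2782760540 + 56595 = 157492096839593/2782760540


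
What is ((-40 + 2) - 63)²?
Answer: 10201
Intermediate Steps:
((-40 + 2) - 63)² = (-38 - 63)² = (-101)² = 10201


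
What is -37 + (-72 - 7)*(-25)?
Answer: 1938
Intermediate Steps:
-37 + (-72 - 7)*(-25) = -37 - 79*(-25) = -37 + 1975 = 1938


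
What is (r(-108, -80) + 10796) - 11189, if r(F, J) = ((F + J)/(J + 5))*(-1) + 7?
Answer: -29138/75 ≈ -388.51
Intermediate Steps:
r(F, J) = 7 - (F + J)/(5 + J) (r(F, J) = ((F + J)/(5 + J))*(-1) + 7 = -(F + J)/(5 + J) + 7 = 7 - (F + J)/(5 + J))
(r(-108, -80) + 10796) - 11189 = ((35 - 1*(-108) + 6*(-80))/(5 - 80) + 10796) - 11189 = ((35 + 108 - 480)/(-75) + 10796) - 11189 = (-1/75*(-337) + 10796) - 11189 = (337/75 + 10796) - 11189 = 810037/75 - 11189 = -29138/75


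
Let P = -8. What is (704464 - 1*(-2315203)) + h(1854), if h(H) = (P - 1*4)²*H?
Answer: 3286643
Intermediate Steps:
h(H) = 144*H (h(H) = (-8 - 1*4)²*H = (-8 - 4)²*H = (-12)²*H = 144*H)
(704464 - 1*(-2315203)) + h(1854) = (704464 - 1*(-2315203)) + 144*1854 = (704464 + 2315203) + 266976 = 3019667 + 266976 = 3286643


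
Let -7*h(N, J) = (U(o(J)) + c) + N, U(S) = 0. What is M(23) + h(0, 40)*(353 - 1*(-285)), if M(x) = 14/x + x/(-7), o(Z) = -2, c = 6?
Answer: -88475/161 ≈ -549.53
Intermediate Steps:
h(N, J) = -6/7 - N/7 (h(N, J) = -((0 + 6) + N)/7 = -(6 + N)/7 = -6/7 - N/7)
M(x) = 14/x - x/7 (M(x) = 14/x + x*(-⅐) = 14/x - x/7)
M(23) + h(0, 40)*(353 - 1*(-285)) = (14/23 - ⅐*23) + (-6/7 - ⅐*0)*(353 - 1*(-285)) = (14*(1/23) - 23/7) + (-6/7 + 0)*(353 + 285) = (14/23 - 23/7) - 6/7*638 = -431/161 - 3828/7 = -88475/161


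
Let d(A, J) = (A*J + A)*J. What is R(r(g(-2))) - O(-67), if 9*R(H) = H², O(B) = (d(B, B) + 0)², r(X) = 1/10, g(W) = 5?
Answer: -79000454768399/900 ≈ -8.7778e+10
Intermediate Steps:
d(A, J) = J*(A + A*J) (d(A, J) = (A + A*J)*J = J*(A + A*J))
r(X) = ⅒
O(B) = B⁴*(1 + B)² (O(B) = (B*B*(1 + B) + 0)² = (B²*(1 + B) + 0)² = (B²*(1 + B))² = B⁴*(1 + B)²)
R(H) = H²/9
R(r(g(-2))) - O(-67) = (⅒)²/9 - (-67)⁴*(1 - 67)² = (⅑)*(1/100) - 20151121*(-66)² = 1/900 - 20151121*4356 = 1/900 - 1*87778283076 = 1/900 - 87778283076 = -79000454768399/900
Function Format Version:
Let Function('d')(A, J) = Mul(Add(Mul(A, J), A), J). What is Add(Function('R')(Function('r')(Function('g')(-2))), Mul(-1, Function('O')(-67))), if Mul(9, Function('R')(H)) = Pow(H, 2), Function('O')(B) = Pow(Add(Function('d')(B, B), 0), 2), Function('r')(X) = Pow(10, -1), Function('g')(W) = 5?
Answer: Rational(-79000454768399, 900) ≈ -8.7778e+10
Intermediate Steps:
Function('d')(A, J) = Mul(J, Add(A, Mul(A, J))) (Function('d')(A, J) = Mul(Add(A, Mul(A, J)), J) = Mul(J, Add(A, Mul(A, J))))
Function('r')(X) = Rational(1, 10)
Function('O')(B) = Mul(Pow(B, 4), Pow(Add(1, B), 2)) (Function('O')(B) = Pow(Add(Mul(B, B, Add(1, B)), 0), 2) = Pow(Add(Mul(Pow(B, 2), Add(1, B)), 0), 2) = Pow(Mul(Pow(B, 2), Add(1, B)), 2) = Mul(Pow(B, 4), Pow(Add(1, B), 2)))
Function('R')(H) = Mul(Rational(1, 9), Pow(H, 2))
Add(Function('R')(Function('r')(Function('g')(-2))), Mul(-1, Function('O')(-67))) = Add(Mul(Rational(1, 9), Pow(Rational(1, 10), 2)), Mul(-1, Mul(Pow(-67, 4), Pow(Add(1, -67), 2)))) = Add(Mul(Rational(1, 9), Rational(1, 100)), Mul(-1, Mul(20151121, Pow(-66, 2)))) = Add(Rational(1, 900), Mul(-1, Mul(20151121, 4356))) = Add(Rational(1, 900), Mul(-1, 87778283076)) = Add(Rational(1, 900), -87778283076) = Rational(-79000454768399, 900)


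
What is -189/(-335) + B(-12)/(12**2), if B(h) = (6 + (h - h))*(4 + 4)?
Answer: 902/1005 ≈ 0.89751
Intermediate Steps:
B(h) = 48 (B(h) = (6 + 0)*8 = 6*8 = 48)
-189/(-335) + B(-12)/(12**2) = -189/(-335) + 48/(12**2) = -189*(-1/335) + 48/144 = 189/335 + 48*(1/144) = 189/335 + 1/3 = 902/1005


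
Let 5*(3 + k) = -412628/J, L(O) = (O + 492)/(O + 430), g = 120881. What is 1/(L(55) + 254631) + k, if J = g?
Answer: -274883709432201/74641951643710 ≈ -3.6827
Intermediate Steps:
J = 120881
L(O) = (492 + O)/(430 + O)
k = -2225843/604405 (k = -3 + (-412628/120881)/5 = -3 + (-412628*1/120881)/5 = -3 + (⅕)*(-412628/120881) = -3 - 412628/604405 = -2225843/604405 ≈ -3.6827)
1/(L(55) + 254631) + k = 1/((492 + 55)/(430 + 55) + 254631) - 2225843/604405 = 1/(547/485 + 254631) - 2225843/604405 = 1/(123496582/485) - 2225843/604405 = 485/123496582 - 2225843/604405 = -274883709432201/74641951643710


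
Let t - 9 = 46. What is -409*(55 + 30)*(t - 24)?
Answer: -1077715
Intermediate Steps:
t = 55 (t = 9 + 46 = 55)
-409*(55 + 30)*(t - 24) = -409*(55 + 30)*(55 - 24) = -34765*31 = -409*2635 = -1077715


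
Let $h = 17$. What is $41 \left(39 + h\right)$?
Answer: $2296$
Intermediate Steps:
$41 \left(39 + h\right) = 41 \left(39 + 17\right) = 41 \cdot 56 = 2296$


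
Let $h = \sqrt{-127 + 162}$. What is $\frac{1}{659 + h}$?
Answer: $\frac{659}{434246} - \frac{\sqrt{35}}{434246} \approx 0.0015039$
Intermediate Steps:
$h = \sqrt{35} \approx 5.9161$
$\frac{1}{659 + h} = \frac{1}{659 + \sqrt{35}}$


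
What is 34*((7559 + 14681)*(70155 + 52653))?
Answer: 92862497280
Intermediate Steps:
34*((7559 + 14681)*(70155 + 52653)) = 34*(22240*122808) = 34*2731249920 = 92862497280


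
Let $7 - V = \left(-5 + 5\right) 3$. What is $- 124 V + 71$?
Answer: $-797$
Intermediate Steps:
$V = 7$ ($V = 7 - \left(-5 + 5\right) 3 = 7 - 0 \cdot 3 = 7 - 0 = 7 + 0 = 7$)
$- 124 V + 71 = \left(-124\right) 7 + 71 = -868 + 71 = -797$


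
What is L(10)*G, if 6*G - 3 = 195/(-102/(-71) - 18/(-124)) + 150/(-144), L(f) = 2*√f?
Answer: 6976207*√10/167112 ≈ 132.01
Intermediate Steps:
G = 6976207/334224 (G = ½ + (195/(-102/(-71) - 18/(-124)) + 150/(-144))/6 = ½ + (195/(-102*(-1/71) - 18*(-1/124)) + 150*(-1/144))/6 = ½ + (195/(102/71 + 9/62) - 25/24)/6 = ½ + (195/(6963/4402) - 25/24)/6 = ½ + (195*(4402/6963) - 25/24)/6 = ½ + (286130/2321 - 25/24)/6 = ½ + (⅙)*(6809095/55704) = ½ + 6809095/334224 = 6976207/334224 ≈ 20.873)
L(10)*G = (2*√10)*(6976207/334224) = 6976207*√10/167112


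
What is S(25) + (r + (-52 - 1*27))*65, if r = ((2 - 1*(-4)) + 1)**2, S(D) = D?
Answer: -1925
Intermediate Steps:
r = 49 (r = ((2 + 4) + 1)**2 = (6 + 1)**2 = 7**2 = 49)
S(25) + (r + (-52 - 1*27))*65 = 25 + (49 + (-52 - 1*27))*65 = 25 + (49 + (-52 - 27))*65 = 25 + (49 - 79)*65 = 25 - 30*65 = 25 - 1950 = -1925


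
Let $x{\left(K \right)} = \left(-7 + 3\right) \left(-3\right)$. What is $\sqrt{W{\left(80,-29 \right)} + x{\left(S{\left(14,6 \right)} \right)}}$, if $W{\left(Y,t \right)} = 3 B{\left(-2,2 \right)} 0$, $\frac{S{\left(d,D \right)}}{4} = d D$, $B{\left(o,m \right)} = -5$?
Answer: $2 \sqrt{3} \approx 3.4641$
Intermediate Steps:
$S{\left(d,D \right)} = 4 D d$ ($S{\left(d,D \right)} = 4 d D = 4 D d$)
$x{\left(K \right)} = 12$ ($x{\left(K \right)} = \left(-4\right) \left(-3\right) = 12$)
$W{\left(Y,t \right)} = 0$ ($W{\left(Y,t \right)} = 3 \left(-5\right) 0 = \left(-15\right) 0 = 0$)
$\sqrt{W{\left(80,-29 \right)} + x{\left(S{\left(14,6 \right)} \right)}} = \sqrt{0 + 12} = \sqrt{12} = 2 \sqrt{3}$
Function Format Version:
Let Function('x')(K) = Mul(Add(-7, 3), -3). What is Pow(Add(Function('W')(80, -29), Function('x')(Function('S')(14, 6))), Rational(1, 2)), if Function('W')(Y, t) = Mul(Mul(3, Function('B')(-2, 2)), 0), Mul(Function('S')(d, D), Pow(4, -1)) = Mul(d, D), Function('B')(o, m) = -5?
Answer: Mul(2, Pow(3, Rational(1, 2))) ≈ 3.4641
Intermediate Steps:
Function('S')(d, D) = Mul(4, D, d) (Function('S')(d, D) = Mul(4, Mul(d, D)) = Mul(4, Mul(D, d)) = Mul(4, D, d))
Function('x')(K) = 12 (Function('x')(K) = Mul(-4, -3) = 12)
Function('W')(Y, t) = 0 (Function('W')(Y, t) = Mul(Mul(3, -5), 0) = Mul(-15, 0) = 0)
Pow(Add(Function('W')(80, -29), Function('x')(Function('S')(14, 6))), Rational(1, 2)) = Pow(Add(0, 12), Rational(1, 2)) = Pow(12, Rational(1, 2)) = Mul(2, Pow(3, Rational(1, 2)))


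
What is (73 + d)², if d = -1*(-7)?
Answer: 6400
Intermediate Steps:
d = 7
(73 + d)² = (73 + 7)² = 80² = 6400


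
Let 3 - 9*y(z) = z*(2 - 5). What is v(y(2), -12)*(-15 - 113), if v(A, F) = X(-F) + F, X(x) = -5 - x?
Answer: 3712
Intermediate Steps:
y(z) = ⅓ + z/3 (y(z) = ⅓ - z*(2 - 5)/9 = ⅓ - z*(-3)/9 = ⅓ - (-1)*z/3 = ⅓ + z/3)
v(A, F) = -5 + 2*F (v(A, F) = (-5 - (-1)*F) + F = (-5 + F) + F = -5 + 2*F)
v(y(2), -12)*(-15 - 113) = (-5 + 2*(-12))*(-15 - 113) = (-5 - 24)*(-128) = -29*(-128) = 3712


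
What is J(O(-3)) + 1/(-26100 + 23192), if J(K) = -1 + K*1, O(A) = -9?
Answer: -29081/2908 ≈ -10.000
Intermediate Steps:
J(K) = -1 + K
J(O(-3)) + 1/(-26100 + 23192) = (-1 - 9) + 1/(-26100 + 23192) = -10 + 1/(-2908) = -10 - 1/2908 = -29081/2908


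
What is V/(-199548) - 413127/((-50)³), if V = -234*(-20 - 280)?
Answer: 2046212961/692875000 ≈ 2.9532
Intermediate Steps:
V = 70200 (V = -234*(-300) = 70200)
V/(-199548) - 413127/((-50)³) = 70200/(-199548) - 413127/((-50)³) = 70200*(-1/199548) - 413127/(-125000) = -1950/5543 - 413127*(-1/125000) = -1950/5543 + 413127/125000 = 2046212961/692875000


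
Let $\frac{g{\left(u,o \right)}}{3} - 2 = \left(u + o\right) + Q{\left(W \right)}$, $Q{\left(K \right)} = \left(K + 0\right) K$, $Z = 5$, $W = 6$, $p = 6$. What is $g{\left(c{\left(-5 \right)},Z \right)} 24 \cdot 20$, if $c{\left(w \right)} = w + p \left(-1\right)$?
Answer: $46080$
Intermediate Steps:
$Q{\left(K \right)} = K^{2}$ ($Q{\left(K \right)} = K K = K^{2}$)
$c{\left(w \right)} = -6 + w$ ($c{\left(w \right)} = w + 6 \left(-1\right) = w - 6 = -6 + w$)
$g{\left(u,o \right)} = 114 + 3 o + 3 u$ ($g{\left(u,o \right)} = 6 + 3 \left(\left(u + o\right) + 6^{2}\right) = 6 + 3 \left(\left(o + u\right) + 36\right) = 6 + 3 \left(36 + o + u\right) = 6 + \left(108 + 3 o + 3 u\right) = 114 + 3 o + 3 u$)
$g{\left(c{\left(-5 \right)},Z \right)} 24 \cdot 20 = \left(114 + 3 \cdot 5 + 3 \left(-6 - 5\right)\right) 24 \cdot 20 = \left(114 + 15 + 3 \left(-11\right)\right) 24 \cdot 20 = \left(114 + 15 - 33\right) 24 \cdot 20 = 96 \cdot 24 \cdot 20 = 2304 \cdot 20 = 46080$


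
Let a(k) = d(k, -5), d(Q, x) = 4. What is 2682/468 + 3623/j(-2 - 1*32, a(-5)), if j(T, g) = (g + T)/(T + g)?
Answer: 94347/26 ≈ 3628.7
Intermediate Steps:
a(k) = 4
j(T, g) = 1 (j(T, g) = (T + g)/(T + g) = 1)
2682/468 + 3623/j(-2 - 1*32, a(-5)) = 2682/468 + 3623/1 = 2682*(1/468) + 3623*1 = 149/26 + 3623 = 94347/26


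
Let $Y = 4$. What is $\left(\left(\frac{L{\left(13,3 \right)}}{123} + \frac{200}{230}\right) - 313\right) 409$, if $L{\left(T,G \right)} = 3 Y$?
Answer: $- \frac{120347023}{943} \approx -1.2762 \cdot 10^{5}$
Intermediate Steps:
$L{\left(T,G \right)} = 12$ ($L{\left(T,G \right)} = 3 \cdot 4 = 12$)
$\left(\left(\frac{L{\left(13,3 \right)}}{123} + \frac{200}{230}\right) - 313\right) 409 = \left(\left(\frac{12}{123} + \frac{200}{230}\right) - 313\right) 409 = \left(\left(12 \cdot \frac{1}{123} + 200 \cdot \frac{1}{230}\right) - 313\right) 409 = \left(\left(\frac{4}{41} + \frac{20}{23}\right) - 313\right) 409 = \left(\frac{912}{943} - 313\right) 409 = \left(- \frac{294247}{943}\right) 409 = - \frac{120347023}{943}$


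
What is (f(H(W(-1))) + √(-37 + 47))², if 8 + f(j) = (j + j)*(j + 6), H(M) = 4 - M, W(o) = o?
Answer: (102 + √10)² ≈ 11059.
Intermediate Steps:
f(j) = -8 + 2*j*(6 + j) (f(j) = -8 + (j + j)*(j + 6) = -8 + (2*j)*(6 + j) = -8 + 2*j*(6 + j))
(f(H(W(-1))) + √(-37 + 47))² = ((-8 + 2*(4 - 1*(-1))² + 12*(4 - 1*(-1))) + √(-37 + 47))² = ((-8 + 2*(4 + 1)² + 12*(4 + 1)) + √10)² = ((-8 + 2*5² + 12*5) + √10)² = ((-8 + 2*25 + 60) + √10)² = ((-8 + 50 + 60) + √10)² = (102 + √10)²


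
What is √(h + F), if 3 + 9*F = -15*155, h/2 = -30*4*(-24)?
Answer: 2*√12378/3 ≈ 74.171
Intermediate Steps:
h = 5760 (h = 2*(-30*4*(-24)) = 2*(-120*(-24)) = 2*2880 = 5760)
F = -776/3 (F = -⅓ + (-15*155)/9 = -⅓ + (⅑)*(-2325) = -⅓ - 775/3 = -776/3 ≈ -258.67)
√(h + F) = √(5760 - 776/3) = √(16504/3) = 2*√12378/3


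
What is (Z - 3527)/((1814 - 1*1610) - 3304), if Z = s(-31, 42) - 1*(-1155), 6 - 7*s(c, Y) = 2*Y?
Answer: 8341/10850 ≈ 0.76876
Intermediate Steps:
s(c, Y) = 6/7 - 2*Y/7
Z = 8007/7 (Z = (6/7 - 2/7*42) - 1*(-1155) = (6/7 - 12) + 1155 = -78/7 + 1155 = 8007/7 ≈ 1143.9)
(Z - 3527)/((1814 - 1*1610) - 3304) = (8007/7 - 3527)/((1814 - 1*1610) - 3304) = -16682/(7*((1814 - 1610) - 3304)) = -16682/(7*(204 - 3304)) = -16682/7/(-3100) = -16682/7*(-1/3100) = 8341/10850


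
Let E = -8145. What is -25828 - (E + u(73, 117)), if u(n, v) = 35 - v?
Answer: -17601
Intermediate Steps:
-25828 - (E + u(73, 117)) = -25828 - (-8145 + (35 - 1*117)) = -25828 - (-8145 + (35 - 117)) = -25828 - (-8145 - 82) = -25828 - 1*(-8227) = -25828 + 8227 = -17601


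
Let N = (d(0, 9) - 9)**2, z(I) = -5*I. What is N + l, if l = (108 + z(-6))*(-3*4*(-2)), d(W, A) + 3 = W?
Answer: 3456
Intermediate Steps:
d(W, A) = -3 + W
l = 3312 (l = (108 - 5*(-6))*(-3*4*(-2)) = (108 + 30)*(-12*(-2)) = 138*24 = 3312)
N = 144 (N = ((-3 + 0) - 9)**2 = (-3 - 9)**2 = (-12)**2 = 144)
N + l = 144 + 3312 = 3456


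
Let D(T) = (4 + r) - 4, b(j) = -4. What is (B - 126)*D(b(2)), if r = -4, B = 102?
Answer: 96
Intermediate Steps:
D(T) = -4 (D(T) = (4 - 4) - 4 = 0 - 4 = -4)
(B - 126)*D(b(2)) = (102 - 126)*(-4) = -24*(-4) = 96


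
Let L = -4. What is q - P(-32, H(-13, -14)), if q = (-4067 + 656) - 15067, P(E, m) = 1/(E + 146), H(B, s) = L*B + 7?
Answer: -2106493/114 ≈ -18478.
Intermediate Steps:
H(B, s) = 7 - 4*B (H(B, s) = -4*B + 7 = 7 - 4*B)
P(E, m) = 1/(146 + E)
q = -18478 (q = -3411 - 15067 = -18478)
q - P(-32, H(-13, -14)) = -18478 - 1/(146 - 32) = -18478 - 1/114 = -2106493/114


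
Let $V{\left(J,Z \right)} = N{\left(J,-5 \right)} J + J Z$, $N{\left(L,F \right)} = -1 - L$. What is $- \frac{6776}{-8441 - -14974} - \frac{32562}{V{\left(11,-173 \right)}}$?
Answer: $\frac{198938386}{13294655} \approx 14.964$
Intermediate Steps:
$V{\left(J,Z \right)} = J Z + J \left(-1 - J\right)$ ($V{\left(J,Z \right)} = \left(-1 - J\right) J + J Z = J \left(-1 - J\right) + J Z = J Z + J \left(-1 - J\right)$)
$- \frac{6776}{-8441 - -14974} - \frac{32562}{V{\left(11,-173 \right)}} = - \frac{6776}{-8441 - -14974} - \frac{32562}{11 \left(-1 - 173 - 11\right)} = - \frac{6776}{-8441 + 14974} - \frac{32562}{11 \left(-1 - 173 - 11\right)} = - \frac{6776}{6533} - \frac{32562}{11 \left(-185\right)} = \left(-6776\right) \frac{1}{6533} - \frac{32562}{-2035} = - \frac{6776}{6533} - - \frac{32562}{2035} = - \frac{6776}{6533} + \frac{32562}{2035} = \frac{198938386}{13294655}$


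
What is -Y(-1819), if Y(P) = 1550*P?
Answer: 2819450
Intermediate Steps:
-Y(-1819) = -1550*(-1819) = -1*(-2819450) = 2819450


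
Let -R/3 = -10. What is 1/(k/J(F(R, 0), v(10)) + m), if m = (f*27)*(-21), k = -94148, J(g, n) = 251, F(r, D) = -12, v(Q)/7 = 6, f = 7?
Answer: -251/1090367 ≈ -0.00023020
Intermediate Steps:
R = 30 (R = -3*(-10) = 30)
v(Q) = 42 (v(Q) = 7*6 = 42)
m = -3969 (m = (7*27)*(-21) = 189*(-21) = -3969)
1/(k/J(F(R, 0), v(10)) + m) = 1/(-94148/251 - 3969) = 1/(-1090367/251) = -251/1090367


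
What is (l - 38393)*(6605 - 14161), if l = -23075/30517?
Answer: 8853080006336/30517 ≈ 2.9010e+8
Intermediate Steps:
l = -23075/30517 (l = -23075*1/30517 = -23075/30517 ≈ -0.75614)
(l - 38393)*(6605 - 14161) = (-23075/30517 - 38393)*(6605 - 14161) = -1171662256/30517*(-7556) = 8853080006336/30517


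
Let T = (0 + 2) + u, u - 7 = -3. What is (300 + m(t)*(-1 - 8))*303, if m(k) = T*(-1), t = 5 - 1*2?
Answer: 107262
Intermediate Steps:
u = 4 (u = 7 - 3 = 4)
t = 3 (t = 5 - 2 = 3)
T = 6 (T = (0 + 2) + 4 = 2 + 4 = 6)
m(k) = -6 (m(k) = 6*(-1) = -6)
(300 + m(t)*(-1 - 8))*303 = (300 - 6*(-1 - 8))*303 = (300 - 6*(-9))*303 = (300 + 54)*303 = 354*303 = 107262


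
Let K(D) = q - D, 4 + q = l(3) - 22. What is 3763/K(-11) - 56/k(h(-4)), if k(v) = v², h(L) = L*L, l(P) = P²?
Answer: -60229/96 ≈ -627.39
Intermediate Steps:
h(L) = L²
q = -17 (q = -4 + (3² - 22) = -4 + (9 - 22) = -4 - 13 = -17)
K(D) = -17 - D
3763/K(-11) - 56/k(h(-4)) = 3763/(-17 - 1*(-11)) - 56/(((-4)²)²) = 3763/(-17 + 11) - 56/(16²) = 3763/(-6) - 56/256 = 3763*(-⅙) - 56*1/256 = -3763/6 - 7/32 = -60229/96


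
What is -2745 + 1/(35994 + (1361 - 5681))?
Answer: -86945129/31674 ≈ -2745.0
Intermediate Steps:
-2745 + 1/(35994 + (1361 - 5681)) = -2745 + 1/(35994 - 4320) = -2745 + 1/31674 = -86945129/31674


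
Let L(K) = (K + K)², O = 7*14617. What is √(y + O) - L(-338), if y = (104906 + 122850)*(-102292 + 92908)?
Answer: -456976 + I*√2137159985 ≈ -4.5698e+5 + 46229.0*I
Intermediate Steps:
O = 102319
L(K) = 4*K² (L(K) = (2*K)² = 4*K²)
y = -2137262304 (y = 227756*(-9384) = -2137262304)
√(y + O) - L(-338) = √(-2137262304 + 102319) - 4*(-338)² = √(-2137159985) - 4*114244 = I*√2137159985 - 1*456976 = I*√2137159985 - 456976 = -456976 + I*√2137159985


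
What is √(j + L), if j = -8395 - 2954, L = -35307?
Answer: 216*I ≈ 216.0*I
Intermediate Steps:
j = -11349
√(j + L) = √(-11349 - 35307) = √(-46656) = 216*I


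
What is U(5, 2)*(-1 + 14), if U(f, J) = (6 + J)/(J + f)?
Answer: 104/7 ≈ 14.857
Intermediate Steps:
U(f, J) = (6 + J)/(J + f)
U(5, 2)*(-1 + 14) = ((6 + 2)/(2 + 5))*(-1 + 14) = (8/7)*13 = 104/7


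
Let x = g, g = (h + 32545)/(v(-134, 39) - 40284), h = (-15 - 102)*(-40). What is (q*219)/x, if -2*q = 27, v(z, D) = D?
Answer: 47593737/14890 ≈ 3196.4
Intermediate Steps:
q = -27/2 (q = -½*27 = -27/2 ≈ -13.500)
h = 4680 (h = -117*(-40) = 4680)
g = -7445/8049 (g = (4680 + 32545)/(39 - 40284) = 37225/(-40245) = 37225*(-1/40245) = -7445/8049 ≈ -0.92496)
x = -7445/8049 ≈ -0.92496
(q*219)/x = (-27/2*219)/(-7445/8049) = -5913/2*(-8049/7445) = 47593737/14890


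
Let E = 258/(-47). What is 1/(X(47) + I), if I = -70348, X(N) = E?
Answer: -47/3306614 ≈ -1.4214e-5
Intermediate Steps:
E = -258/47 (E = 258*(-1/47) = -258/47 ≈ -5.4894)
X(N) = -258/47
1/(X(47) + I) = 1/(-258/47 - 70348) = 1/(-3306614/47) = -47/3306614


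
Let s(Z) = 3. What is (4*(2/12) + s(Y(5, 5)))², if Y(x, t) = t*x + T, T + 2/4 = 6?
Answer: 121/9 ≈ 13.444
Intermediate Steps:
T = 11/2 (T = -½ + 6 = 11/2 ≈ 5.5000)
Y(x, t) = 11/2 + t*x (Y(x, t) = t*x + 11/2 = 11/2 + t*x)
(4*(2/12) + s(Y(5, 5)))² = (4*(2/12) + 3)² = (4*(2*(1/12)) + 3)² = (4*(⅙) + 3)² = (⅔ + 3)² = (11/3)² = 121/9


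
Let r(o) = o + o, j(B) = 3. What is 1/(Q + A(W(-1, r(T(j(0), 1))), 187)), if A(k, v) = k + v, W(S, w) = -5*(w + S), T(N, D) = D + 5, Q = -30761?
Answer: -1/30629 ≈ -3.2649e-5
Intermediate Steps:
T(N, D) = 5 + D
r(o) = 2*o
W(S, w) = -5*S - 5*w (W(S, w) = -5*(S + w) = -5*S - 5*w)
1/(Q + A(W(-1, r(T(j(0), 1))), 187)) = 1/(-30761 + ((-5*(-1) - 10*(5 + 1)) + 187)) = 1/(-30761 + ((5 - 10*6) + 187)) = 1/(-30761 + ((5 - 5*12) + 187)) = 1/(-30761 + ((5 - 60) + 187)) = 1/(-30761 + (-55 + 187)) = 1/(-30761 + 132) = 1/(-30629) = -1/30629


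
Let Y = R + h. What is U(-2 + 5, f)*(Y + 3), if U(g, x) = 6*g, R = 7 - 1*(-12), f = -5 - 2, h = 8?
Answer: 540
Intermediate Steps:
f = -7
R = 19 (R = 7 + 12 = 19)
Y = 27 (Y = 19 + 8 = 27)
U(-2 + 5, f)*(Y + 3) = (6*(-2 + 5))*(27 + 3) = (6*3)*30 = 18*30 = 540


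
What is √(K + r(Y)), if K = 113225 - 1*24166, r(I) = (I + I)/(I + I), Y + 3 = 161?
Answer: 2*√22265 ≈ 298.43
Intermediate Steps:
Y = 158 (Y = -3 + 161 = 158)
r(I) = 1 (r(I) = (2*I)/((2*I)) = (2*I)*(1/(2*I)) = 1)
K = 89059 (K = 113225 - 24166 = 89059)
√(K + r(Y)) = √(89059 + 1) = √89060 = 2*√22265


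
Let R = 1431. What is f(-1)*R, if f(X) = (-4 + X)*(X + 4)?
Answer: -21465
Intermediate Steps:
f(X) = (-4 + X)*(4 + X)
f(-1)*R = (-16 + (-1)**2)*1431 = (-16 + 1)*1431 = -15*1431 = -21465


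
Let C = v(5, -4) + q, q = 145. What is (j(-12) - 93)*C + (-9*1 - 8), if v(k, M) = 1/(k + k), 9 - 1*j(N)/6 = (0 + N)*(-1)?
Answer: -161231/10 ≈ -16123.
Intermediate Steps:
j(N) = 54 + 6*N (j(N) = 54 - 6*(0 + N)*(-1) = 54 - 6*N*(-1) = 54 - (-6)*N = 54 + 6*N)
v(k, M) = 1/(2*k)
C = 1451/10 (C = (½)/5 + 145 = (½)*(⅕) + 145 = ⅒ + 145 = 1451/10 ≈ 145.10)
(j(-12) - 93)*C + (-9*1 - 8) = ((54 + 6*(-12)) - 93)*(1451/10) + (-9*1 - 8) = ((54 - 72) - 93)*(1451/10) + (-9 - 8) = (-18 - 93)*(1451/10) - 17 = -111*1451/10 - 17 = -161061/10 - 17 = -161231/10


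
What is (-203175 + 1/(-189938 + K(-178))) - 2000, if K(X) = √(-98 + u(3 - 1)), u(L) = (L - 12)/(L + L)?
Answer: -14803968773005451/72152887889 - I*√402/72152887889 ≈ -2.0518e+5 - 2.7788e-10*I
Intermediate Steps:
u(L) = (-12 + L)/(2*L) (u(L) = (-12 + L)/((2*L)) = (-12 + L)*(1/(2*L)) = (-12 + L)/(2*L))
K(X) = I*√402/2 (K(X) = √(-98 + (-12 + (3 - 1))/(2*(3 - 1))) = √(-98 + (½)*(-12 + 2)/2) = √(-98 + (½)*(½)*(-10)) = √(-98 - 5/2) = √(-201/2) = I*√402/2)
(-203175 + 1/(-189938 + K(-178))) - 2000 = (-203175 + 1/(-189938 + I*√402/2)) - 2000 = -205175 + 1/(-189938 + I*√402/2)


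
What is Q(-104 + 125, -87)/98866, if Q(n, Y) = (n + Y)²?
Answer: 2178/49433 ≈ 0.044060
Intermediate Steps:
Q(n, Y) = (Y + n)²
Q(-104 + 125, -87)/98866 = (-87 + (-104 + 125))²/98866 = (-87 + 21)²*(1/98866) = (-66)²*(1/98866) = 4356*(1/98866) = 2178/49433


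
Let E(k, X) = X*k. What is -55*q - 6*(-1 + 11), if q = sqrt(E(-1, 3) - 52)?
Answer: -60 - 55*I*sqrt(55) ≈ -60.0 - 407.89*I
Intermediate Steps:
q = I*sqrt(55) (q = sqrt(3*(-1) - 52) = sqrt(-3 - 52) = sqrt(-55) = I*sqrt(55) ≈ 7.4162*I)
-55*q - 6*(-1 + 11) = -55*I*sqrt(55) - 6*(-1 + 11) = -55*I*sqrt(55) - 6*10 = -55*I*sqrt(55) - 60 = -60 - 55*I*sqrt(55)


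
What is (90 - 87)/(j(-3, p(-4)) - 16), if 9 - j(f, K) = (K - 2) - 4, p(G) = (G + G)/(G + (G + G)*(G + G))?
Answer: -45/13 ≈ -3.4615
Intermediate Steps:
p(G) = 2*G/(G + 4*G²) (p(G) = (2*G)/(G + (2*G)*(2*G)) = (2*G)/(G + 4*G²) = 2*G/(G + 4*G²))
j(f, K) = 15 - K (j(f, K) = 9 - ((K - 2) - 4) = 9 - ((-2 + K) - 4) = 9 - (-6 + K) = 9 + (6 - K) = 15 - K)
(90 - 87)/(j(-3, p(-4)) - 16) = (90 - 87)/((15 - 2/(1 + 4*(-4))) - 16) = 3/((15 - 2/(1 - 16)) - 16) = 3/((15 - 2/(-15)) - 16) = 3/((15 - 2*(-1)/15) - 16) = 3/((15 - 1*(-2/15)) - 16) = 3/((15 + 2/15) - 16) = 3/(227/15 - 16) = 3/(-13/15) = 3*(-15/13) = -45/13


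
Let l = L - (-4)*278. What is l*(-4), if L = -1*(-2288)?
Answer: -13600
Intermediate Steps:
L = 2288
l = 3400 (l = 2288 - (-4)*278 = 2288 - 1*(-1112) = 2288 + 1112 = 3400)
l*(-4) = 3400*(-4) = -13600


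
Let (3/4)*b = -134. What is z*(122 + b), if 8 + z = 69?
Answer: -10370/3 ≈ -3456.7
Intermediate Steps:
b = -536/3 (b = (4/3)*(-134) = -536/3 ≈ -178.67)
z = 61 (z = -8 + 69 = 61)
z*(122 + b) = 61*(122 - 536/3) = 61*(-170/3) = -10370/3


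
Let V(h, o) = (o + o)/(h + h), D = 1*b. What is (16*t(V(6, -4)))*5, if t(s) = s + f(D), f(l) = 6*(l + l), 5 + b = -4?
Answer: -26080/3 ≈ -8693.3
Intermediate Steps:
b = -9 (b = -5 - 4 = -9)
D = -9 (D = 1*(-9) = -9)
V(h, o) = o/h (V(h, o) = (2*o)/((2*h)) = (2*o)*(1/(2*h)) = o/h)
f(l) = 12*l (f(l) = 6*(2*l) = 12*l)
t(s) = -108 + s (t(s) = s + 12*(-9) = s - 108 = -108 + s)
(16*t(V(6, -4)))*5 = (16*(-108 - 4/6))*5 = (16*(-108 - 4*⅙))*5 = (16*(-108 - ⅔))*5 = (16*(-326/3))*5 = -5216/3*5 = -26080/3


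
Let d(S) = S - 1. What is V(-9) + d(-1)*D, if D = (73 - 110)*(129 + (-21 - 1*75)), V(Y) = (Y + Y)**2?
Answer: 2766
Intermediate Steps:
V(Y) = 4*Y**2 (V(Y) = (2*Y)**2 = 4*Y**2)
d(S) = -1 + S
D = -1221 (D = -37*(129 + (-21 - 75)) = -37*(129 - 96) = -37*33 = -1221)
V(-9) + d(-1)*D = 4*(-9)**2 + (-1 - 1)*(-1221) = 4*81 - 2*(-1221) = 324 + 2442 = 2766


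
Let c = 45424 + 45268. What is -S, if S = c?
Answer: -90692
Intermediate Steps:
c = 90692
S = 90692
-S = -1*90692 = -90692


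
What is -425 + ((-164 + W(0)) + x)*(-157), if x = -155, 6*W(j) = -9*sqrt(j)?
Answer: 49658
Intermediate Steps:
W(j) = -3*sqrt(j)/2 (W(j) = (-9*sqrt(j))/6 = -3*sqrt(j)/2)
-425 + ((-164 + W(0)) + x)*(-157) = -425 + ((-164 - 3*sqrt(0)/2) - 155)*(-157) = -425 + ((-164 - 3/2*0) - 155)*(-157) = -425 + ((-164 + 0) - 155)*(-157) = -425 + (-164 - 155)*(-157) = -425 - 319*(-157) = -425 + 50083 = 49658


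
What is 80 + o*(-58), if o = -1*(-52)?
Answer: -2936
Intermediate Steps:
o = 52
80 + o*(-58) = 80 + 52*(-58) = 80 - 3016 = -2936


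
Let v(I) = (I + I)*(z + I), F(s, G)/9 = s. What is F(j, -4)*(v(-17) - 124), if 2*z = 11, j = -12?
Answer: -28836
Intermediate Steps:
z = 11/2 (z = (½)*11 = 11/2 ≈ 5.5000)
F(s, G) = 9*s
v(I) = 2*I*(11/2 + I) (v(I) = (I + I)*(11/2 + I) = (2*I)*(11/2 + I) = 2*I*(11/2 + I))
F(j, -4)*(v(-17) - 124) = (9*(-12))*(-17*(11 + 2*(-17)) - 124) = -108*(-17*(11 - 34) - 124) = -108*(-17*(-23) - 124) = -108*(391 - 124) = -108*267 = -28836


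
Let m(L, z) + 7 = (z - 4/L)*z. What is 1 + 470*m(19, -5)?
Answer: 170159/19 ≈ 8955.7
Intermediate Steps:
m(L, z) = -7 + z*(z - 4/L) (m(L, z) = -7 + (z - 4/L)*z = -7 + z*(z - 4/L))
1 + 470*m(19, -5) = 1 + 470*(-7 + (-5)**2 - 4*(-5)/19) = 1 + 470*(-7 + 25 - 4*(-5)*1/19) = 1 + 470*(-7 + 25 + 20/19) = 1 + 470*(362/19) = 1 + 170140/19 = 170159/19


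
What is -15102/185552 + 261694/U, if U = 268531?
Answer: 22251244963/24913232056 ≈ 0.89315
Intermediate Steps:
-15102/185552 + 261694/U = -15102/185552 + 261694/268531 = -15102*1/185552 + 261694*(1/268531) = -7551/92776 + 261694/268531 = 22251244963/24913232056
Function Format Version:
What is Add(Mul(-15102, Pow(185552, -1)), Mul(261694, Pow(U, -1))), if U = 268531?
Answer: Rational(22251244963, 24913232056) ≈ 0.89315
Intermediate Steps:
Add(Mul(-15102, Pow(185552, -1)), Mul(261694, Pow(U, -1))) = Add(Mul(-15102, Pow(185552, -1)), Mul(261694, Pow(268531, -1))) = Add(Mul(-15102, Rational(1, 185552)), Mul(261694, Rational(1, 268531))) = Add(Rational(-7551, 92776), Rational(261694, 268531)) = Rational(22251244963, 24913232056)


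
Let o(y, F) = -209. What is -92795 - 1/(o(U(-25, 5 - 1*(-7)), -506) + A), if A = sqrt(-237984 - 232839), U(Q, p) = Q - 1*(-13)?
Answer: -47743398471/514504 + I*sqrt(470823)/514504 ≈ -92795.0 + 0.0013336*I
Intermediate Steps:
U(Q, p) = 13 + Q (U(Q, p) = Q + 13 = 13 + Q)
A = I*sqrt(470823) (A = sqrt(-470823) = I*sqrt(470823) ≈ 686.17*I)
-92795 - 1/(o(U(-25, 5 - 1*(-7)), -506) + A) = -92795 - 1/(-209 + I*sqrt(470823))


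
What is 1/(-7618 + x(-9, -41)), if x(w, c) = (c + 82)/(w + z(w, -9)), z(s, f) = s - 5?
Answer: -23/175255 ≈ -0.00013124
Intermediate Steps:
z(s, f) = -5 + s
x(w, c) = (82 + c)/(-5 + 2*w) (x(w, c) = (c + 82)/(w + (-5 + w)) = (82 + c)/(-5 + 2*w))
1/(-7618 + x(-9, -41)) = 1/(-7618 + (82 - 41)/(-5 + 2*(-9))) = 1/(-7618 + 41/(-5 - 18)) = 1/(-7618 + 41/(-23)) = 1/(-7618 - 1/23*41) = 1/(-7618 - 41/23) = 1/(-175255/23) = -23/175255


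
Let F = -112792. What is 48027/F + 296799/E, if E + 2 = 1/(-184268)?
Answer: -6168675132551043/41568025304 ≈ -1.4840e+5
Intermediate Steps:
E = -368537/184268 (E = -2 + 1/(-184268) = -2 - 1/184268 = -368537/184268 ≈ -2.0000)
48027/F + 296799/E = 48027/(-112792) + 296799/(-368537/184268) = 48027*(-1/112792) + 296799*(-184268/368537) = -48027/112792 - 54690558132/368537 = -6168675132551043/41568025304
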